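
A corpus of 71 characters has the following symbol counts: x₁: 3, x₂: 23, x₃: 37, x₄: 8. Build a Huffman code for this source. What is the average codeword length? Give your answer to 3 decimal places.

Probabilities are the counts divided by 71.
Repeatedly combine the two least-probable nodes; the expected code length is the sum of the merged weights.
merge 3/71 + 8/71 → 11/71
merge 11/71 + 23/71 → 34/71
merge 34/71 + 37/71 → 1
L = 11/71 + 34/71 + 1 = 116/71 ≈ 1.634 bits/symbol.

1.634 bits/symbol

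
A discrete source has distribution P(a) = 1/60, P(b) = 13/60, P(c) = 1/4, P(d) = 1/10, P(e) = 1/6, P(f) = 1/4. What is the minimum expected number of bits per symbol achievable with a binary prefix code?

Repeatedly combine the two least-probable nodes; the expected code length is the sum of the merged weights.
merge 1/60 + 1/10 → 7/60
merge 7/60 + 1/6 → 17/60
merge 13/60 + 1/4 → 7/15
merge 1/4 + 17/60 → 8/15
merge 7/15 + 8/15 → 1
L = 7/60 + 17/60 + 7/15 + 8/15 + 1 = 12/5 = 2.4 bits/symbol.

2.4 bits/symbol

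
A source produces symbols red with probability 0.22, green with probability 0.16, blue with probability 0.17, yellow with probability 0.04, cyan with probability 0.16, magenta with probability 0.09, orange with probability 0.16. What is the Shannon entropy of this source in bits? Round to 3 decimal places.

2.683 bits

H = −Σ pᵢ log₂ pᵢ.
−0.22·log₂(0.22) = 0.4806
−0.16·log₂(0.16) = 0.4230
−0.17·log₂(0.17) = 0.4346
−0.04·log₂(0.04) = 0.1858
−0.16·log₂(0.16) = 0.4230
−0.09·log₂(0.09) = 0.3127
−0.16·log₂(0.16) = 0.4230
Sum ≈ 2.6826 → 2.683 bits.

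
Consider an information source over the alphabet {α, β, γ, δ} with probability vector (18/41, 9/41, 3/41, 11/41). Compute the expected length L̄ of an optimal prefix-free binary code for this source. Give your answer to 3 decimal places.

Repeatedly combine the two least-probable nodes; the expected code length is the sum of the merged weights.
merge 3/41 + 9/41 → 12/41
merge 11/41 + 12/41 → 23/41
merge 18/41 + 23/41 → 1
L = 12/41 + 23/41 + 1 = 76/41 ≈ 1.854 bits/symbol.

1.854 bits/symbol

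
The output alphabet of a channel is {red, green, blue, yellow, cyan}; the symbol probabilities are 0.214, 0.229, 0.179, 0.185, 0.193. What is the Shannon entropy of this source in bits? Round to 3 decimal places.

2.316 bits

H = −Σ pᵢ log₂ pᵢ.
−0.214·log₂(0.214) = 0.4760
−0.229·log₂(0.229) = 0.4870
−0.179·log₂(0.179) = 0.4443
−0.185·log₂(0.185) = 0.4504
−0.193·log₂(0.193) = 0.4581
Sum ≈ 2.3157 → 2.316 bits.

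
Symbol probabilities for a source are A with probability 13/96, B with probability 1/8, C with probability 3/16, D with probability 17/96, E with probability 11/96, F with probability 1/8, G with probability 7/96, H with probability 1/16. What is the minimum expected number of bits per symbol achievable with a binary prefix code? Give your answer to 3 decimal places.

Repeatedly combine the two least-probable nodes; the expected code length is the sum of the merged weights.
merge 1/16 + 7/96 → 13/96
merge 11/96 + 1/8 → 23/96
merge 1/8 + 13/96 → 25/96
merge 13/96 + 17/96 → 5/16
merge 3/16 + 23/96 → 41/96
merge 25/96 + 5/16 → 55/96
merge 41/96 + 55/96 → 1
L = 13/96 + 23/96 + 25/96 + 5/16 + 41/96 + 55/96 + 1 = 283/96 ≈ 2.948 bits/symbol.

2.948 bits/symbol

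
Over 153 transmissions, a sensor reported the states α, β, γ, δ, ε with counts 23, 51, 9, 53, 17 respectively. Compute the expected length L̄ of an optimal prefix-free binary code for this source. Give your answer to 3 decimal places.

2.144 bits/symbol

Probabilities are the counts divided by 153.
Repeatedly combine the two least-probable nodes; the expected code length is the sum of the merged weights.
merge 1/17 + 1/9 → 26/153
merge 23/153 + 26/153 → 49/153
merge 49/153 + 1/3 → 100/153
merge 53/153 + 100/153 → 1
L = 26/153 + 49/153 + 100/153 + 1 = 328/153 ≈ 2.144 bits/symbol.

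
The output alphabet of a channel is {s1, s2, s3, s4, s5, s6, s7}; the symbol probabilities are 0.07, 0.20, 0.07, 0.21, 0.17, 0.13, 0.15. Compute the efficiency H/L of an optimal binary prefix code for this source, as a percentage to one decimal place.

Entropy H = −Σ p log₂ p ≈ 2.7021 bits.
Huffman merges: 7/100+7/100→7/50; 13/100+7/50→27/100; 3/20+17/100→8/25; 1/5+21/100→41/100; 27/100+8/25→59/100; 41/100+59/100→1. L = 273/100 ≈ 2.7300.
Efficiency = H/L = 2.7021/2.7300 = 99.0%.

99.0%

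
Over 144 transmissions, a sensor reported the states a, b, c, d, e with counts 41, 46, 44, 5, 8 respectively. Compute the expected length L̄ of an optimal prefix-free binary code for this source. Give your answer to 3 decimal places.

2.090 bits/symbol

Probabilities are the counts divided by 144.
Repeatedly combine the two least-probable nodes; the expected code length is the sum of the merged weights.
merge 5/144 + 1/18 → 13/144
merge 13/144 + 41/144 → 3/8
merge 11/36 + 23/72 → 5/8
merge 3/8 + 5/8 → 1
L = 13/144 + 3/8 + 5/8 + 1 = 301/144 ≈ 2.090 bits/symbol.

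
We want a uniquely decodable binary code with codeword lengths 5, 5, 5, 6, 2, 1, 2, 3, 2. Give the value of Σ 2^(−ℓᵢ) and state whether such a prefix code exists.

With common denominator 2^6 = 64: Σ 2^(−ℓᵢ) = 2/64 + 2/64 + 2/64 + 1/64 + 16/64 + 32/64 + 16/64 + 8/64 + 16/64 = 95/64 = 1.484375.
Kraft's inequality requires Σ ≤ 1; here Σ = 1.484375 > 1, so no such prefix code exists.

1.484375; no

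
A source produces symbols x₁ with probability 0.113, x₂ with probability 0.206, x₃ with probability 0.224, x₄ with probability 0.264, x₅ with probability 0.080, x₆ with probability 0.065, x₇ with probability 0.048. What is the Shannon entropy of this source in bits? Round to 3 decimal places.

H = −Σ pᵢ log₂ pᵢ.
−0.113·log₂(0.113) = 0.3555
−0.206·log₂(0.206) = 0.4695
−0.224·log₂(0.224) = 0.4835
−0.264·log₂(0.264) = 0.5072
−0.080·log₂(0.080) = 0.2915
−0.065·log₂(0.065) = 0.2563
−0.048·log₂(0.048) = 0.2103
Sum ≈ 2.5738 → 2.574 bits.

2.574 bits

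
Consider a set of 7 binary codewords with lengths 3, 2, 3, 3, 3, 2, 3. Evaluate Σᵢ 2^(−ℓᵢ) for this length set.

1.125

With common denominator 2^3 = 8: Σ 2^(−ℓᵢ) = 1/8 + 2/8 + 1/8 + 1/8 + 1/8 + 2/8 + 1/8 = 9/8 = 1.125.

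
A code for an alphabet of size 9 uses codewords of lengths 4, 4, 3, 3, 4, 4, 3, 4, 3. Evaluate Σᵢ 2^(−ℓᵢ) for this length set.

0.8125

With common denominator 2^4 = 16: Σ 2^(−ℓᵢ) = 1/16 + 1/16 + 2/16 + 2/16 + 1/16 + 1/16 + 2/16 + 1/16 + 2/16 = 13/16 = 0.8125.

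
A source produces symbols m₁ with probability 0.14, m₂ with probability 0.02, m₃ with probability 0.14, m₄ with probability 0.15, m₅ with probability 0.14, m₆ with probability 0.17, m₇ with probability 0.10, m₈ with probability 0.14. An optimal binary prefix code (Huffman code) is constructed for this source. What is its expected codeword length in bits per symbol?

2.95 bits/symbol

Repeatedly combine the two least-probable nodes; the expected code length is the sum of the merged weights.
merge 1/50 + 1/10 → 3/25
merge 3/25 + 7/50 → 13/50
merge 7/50 + 7/50 → 7/25
merge 7/50 + 3/20 → 29/100
merge 17/100 + 13/50 → 43/100
merge 7/25 + 29/100 → 57/100
merge 43/100 + 57/100 → 1
L = 3/25 + 13/50 + 7/25 + 29/100 + 43/100 + 57/100 + 1 = 59/20 = 2.95 bits/symbol.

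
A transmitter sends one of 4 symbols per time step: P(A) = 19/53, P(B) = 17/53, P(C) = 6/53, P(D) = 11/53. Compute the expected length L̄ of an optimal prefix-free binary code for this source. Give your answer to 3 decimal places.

Repeatedly combine the two least-probable nodes; the expected code length is the sum of the merged weights.
merge 6/53 + 11/53 → 17/53
merge 17/53 + 17/53 → 34/53
merge 19/53 + 34/53 → 1
L = 17/53 + 34/53 + 1 = 104/53 ≈ 1.962 bits/symbol.

1.962 bits/symbol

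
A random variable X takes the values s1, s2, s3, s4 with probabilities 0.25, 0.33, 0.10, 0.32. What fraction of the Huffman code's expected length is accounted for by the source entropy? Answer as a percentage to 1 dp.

94.3%

Entropy H = −Σ p log₂ p ≈ 1.8860 bits.
Huffman merges: 1/10+1/4→7/20; 8/25+33/100→13/20; 7/20+13/20→1. L = 2 ≈ 2.0000.
Efficiency = H/L = 1.8860/2.0000 = 94.3%.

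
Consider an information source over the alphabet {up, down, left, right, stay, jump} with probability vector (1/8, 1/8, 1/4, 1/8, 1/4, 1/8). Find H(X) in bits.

Each probability is a power of 1/2, so log₂(1/p) is an integer.
H = Σ p·log₂(1/p) = 1/8·3 + 1/8·3 + 1/4·2 + 1/8·3 + 1/4·2 + 1/8·3 = 2.5 bits.

2.5 bits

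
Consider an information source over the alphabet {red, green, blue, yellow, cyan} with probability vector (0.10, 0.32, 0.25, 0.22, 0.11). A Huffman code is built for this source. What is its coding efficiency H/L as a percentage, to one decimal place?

Entropy H = −Σ p log₂ p ≈ 2.1891 bits.
Huffman merges: 1/10+11/100→21/100; 21/100+11/50→43/100; 1/4+8/25→57/100; 43/100+57/100→1. L = 221/100 ≈ 2.2100.
Efficiency = H/L = 2.1891/2.2100 = 99.1%.

99.1%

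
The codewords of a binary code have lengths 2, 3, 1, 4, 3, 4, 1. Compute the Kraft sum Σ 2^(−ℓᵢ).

With common denominator 2^4 = 16: Σ 2^(−ℓᵢ) = 4/16 + 2/16 + 8/16 + 1/16 + 2/16 + 1/16 + 8/16 = 26/16 = 1.625.

1.625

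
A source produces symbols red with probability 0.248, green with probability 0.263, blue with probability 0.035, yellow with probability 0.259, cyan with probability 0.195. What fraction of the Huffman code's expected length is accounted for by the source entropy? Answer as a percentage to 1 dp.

Entropy H = −Σ p log₂ p ≈ 2.1396 bits.
Huffman merges: 7/200+39/200→23/100; 23/100+31/125→239/500; 259/1000+263/1000→261/500; 239/500+261/500→1. L = 223/100 ≈ 2.2300.
Efficiency = H/L = 2.1396/2.2300 = 95.9%.

95.9%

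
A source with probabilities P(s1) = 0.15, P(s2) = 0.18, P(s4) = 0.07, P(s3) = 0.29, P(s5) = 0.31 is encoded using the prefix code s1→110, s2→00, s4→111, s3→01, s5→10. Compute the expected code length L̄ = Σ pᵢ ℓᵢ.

2.22 bits/symbol

L̄ = Σ pᵢ·ℓᵢ = 0.15·3 + 0.18·2 + 0.07·3 + 0.29·2 + 0.31·2 = 2.22 bits/symbol.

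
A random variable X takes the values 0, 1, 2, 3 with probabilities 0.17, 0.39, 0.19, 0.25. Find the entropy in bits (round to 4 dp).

1.9196 bits

H = −Σ pᵢ log₂ pᵢ.
−0.17·log₂(0.17) = 0.4346
−0.39·log₂(0.39) = 0.5298
−0.19·log₂(0.19) = 0.4552
−0.25·log₂(0.25) = 0.5000
Sum ≈ 1.9196 → 1.9196 bits.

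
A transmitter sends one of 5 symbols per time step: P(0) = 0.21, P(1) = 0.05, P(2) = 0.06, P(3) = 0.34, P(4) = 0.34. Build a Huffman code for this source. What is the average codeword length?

2.09 bits/symbol

Repeatedly combine the two least-probable nodes; the expected code length is the sum of the merged weights.
merge 1/20 + 3/50 → 11/100
merge 11/100 + 21/100 → 8/25
merge 8/25 + 17/50 → 33/50
merge 17/50 + 33/50 → 1
L = 11/100 + 8/25 + 33/50 + 1 = 209/100 = 2.09 bits/symbol.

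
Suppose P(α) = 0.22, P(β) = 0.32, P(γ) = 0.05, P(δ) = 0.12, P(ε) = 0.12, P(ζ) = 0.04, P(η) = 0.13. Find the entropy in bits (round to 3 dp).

H = −Σ pᵢ log₂ pᵢ.
−0.22·log₂(0.22) = 0.4806
−0.32·log₂(0.32) = 0.5260
−0.05·log₂(0.05) = 0.2161
−0.12·log₂(0.12) = 0.3671
−0.12·log₂(0.12) = 0.3671
−0.04·log₂(0.04) = 0.1858
−0.13·log₂(0.13) = 0.3826
Sum ≈ 2.5252 → 2.525 bits.

2.525 bits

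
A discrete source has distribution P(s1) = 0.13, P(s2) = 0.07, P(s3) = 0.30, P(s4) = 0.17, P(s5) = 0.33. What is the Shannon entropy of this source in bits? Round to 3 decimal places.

2.135 bits

H = −Σ pᵢ log₂ pᵢ.
−0.13·log₂(0.13) = 0.3826
−0.07·log₂(0.07) = 0.2686
−0.30·log₂(0.30) = 0.5211
−0.17·log₂(0.17) = 0.4346
−0.33·log₂(0.33) = 0.5278
Sum ≈ 2.1347 → 2.135 bits.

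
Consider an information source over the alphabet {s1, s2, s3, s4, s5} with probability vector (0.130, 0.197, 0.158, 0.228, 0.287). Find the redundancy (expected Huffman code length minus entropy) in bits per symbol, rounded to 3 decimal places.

0.020 bits

Entropy H = −Σ p log₂ p ≈ 2.2681 bits.
Huffman merges: 13/100+79/500→36/125; 197/1000+57/250→17/40; 287/1000+36/125→23/40; 17/40+23/40→1. L = 286/125 ≈ 2.2880.
L − H = 2.2880 − 2.2681 = 0.020 bits.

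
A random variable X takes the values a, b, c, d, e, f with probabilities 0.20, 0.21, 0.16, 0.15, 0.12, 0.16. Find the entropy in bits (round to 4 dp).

H = −Σ pᵢ log₂ pᵢ.
−0.20·log₂(0.20) = 0.4644
−0.21·log₂(0.21) = 0.4728
−0.16·log₂(0.16) = 0.4230
−0.15·log₂(0.15) = 0.4105
−0.12·log₂(0.12) = 0.3671
−0.16·log₂(0.16) = 0.4230
Sum ≈ 2.5609 → 2.5609 bits.

2.5609 bits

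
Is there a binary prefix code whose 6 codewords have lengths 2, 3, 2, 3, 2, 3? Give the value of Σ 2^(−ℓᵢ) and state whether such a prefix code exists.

With common denominator 2^3 = 8: Σ 2^(−ℓᵢ) = 2/8 + 1/8 + 2/8 + 1/8 + 2/8 + 1/8 = 9/8 = 1.125.
Kraft's inequality requires Σ ≤ 1; here Σ = 1.125 > 1, so no such prefix code exists.

1.125; no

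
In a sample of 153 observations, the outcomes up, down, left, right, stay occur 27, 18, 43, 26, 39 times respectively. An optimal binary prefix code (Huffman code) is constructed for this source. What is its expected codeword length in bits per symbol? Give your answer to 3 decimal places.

2.288 bits/symbol

Probabilities are the counts divided by 153.
Repeatedly combine the two least-probable nodes; the expected code length is the sum of the merged weights.
merge 2/17 + 26/153 → 44/153
merge 3/17 + 13/51 → 22/51
merge 43/153 + 44/153 → 29/51
merge 22/51 + 29/51 → 1
L = 44/153 + 22/51 + 29/51 + 1 = 350/153 ≈ 2.288 bits/symbol.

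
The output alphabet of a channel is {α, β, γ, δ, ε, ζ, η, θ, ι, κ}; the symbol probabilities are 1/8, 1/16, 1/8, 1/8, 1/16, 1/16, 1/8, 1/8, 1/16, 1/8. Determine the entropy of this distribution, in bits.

3.25 bits

Each probability is a power of 1/2, so log₂(1/p) is an integer.
H = Σ p·log₂(1/p) = 1/8·3 + 1/16·4 + 1/8·3 + 1/8·3 + 1/16·4 + 1/16·4 + 1/8·3 + 1/8·3 + 1/16·4 + 1/8·3 = 3.25 bits.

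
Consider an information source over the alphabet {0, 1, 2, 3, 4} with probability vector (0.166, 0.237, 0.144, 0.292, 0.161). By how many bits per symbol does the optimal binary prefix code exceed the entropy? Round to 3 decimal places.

0.037 bits

Entropy H = −Σ p log₂ p ≈ 2.2677 bits.
Huffman merges: 18/125+161/1000→61/200; 83/500+237/1000→403/1000; 73/250+61/200→597/1000; 403/1000+597/1000→1. L = 461/200 ≈ 2.3050.
L − H = 2.3050 − 2.2677 = 0.037 bits.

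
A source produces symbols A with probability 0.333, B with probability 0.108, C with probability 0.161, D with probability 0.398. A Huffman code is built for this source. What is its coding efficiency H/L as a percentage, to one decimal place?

97.7%

Entropy H = −Σ p log₂ p ≈ 1.8283 bits.
Huffman merges: 27/250+161/1000→269/1000; 269/1000+333/1000→301/500; 199/500+301/500→1. L = 1871/1000 ≈ 1.8710.
Efficiency = H/L = 1.8283/1.8710 = 97.7%.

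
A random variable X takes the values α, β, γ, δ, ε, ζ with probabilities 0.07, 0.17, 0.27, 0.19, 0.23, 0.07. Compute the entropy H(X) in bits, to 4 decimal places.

H = −Σ pᵢ log₂ pᵢ.
−0.07·log₂(0.07) = 0.2686
−0.17·log₂(0.17) = 0.4346
−0.27·log₂(0.27) = 0.5100
−0.19·log₂(0.19) = 0.4552
−0.23·log₂(0.23) = 0.4877
−0.07·log₂(0.07) = 0.2686
Sum ≈ 2.4246 → 2.4246 bits.

2.4246 bits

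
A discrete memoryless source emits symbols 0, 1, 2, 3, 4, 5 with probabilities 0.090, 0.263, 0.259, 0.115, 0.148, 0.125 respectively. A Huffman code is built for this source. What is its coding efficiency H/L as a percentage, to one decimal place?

99.5%

Entropy H = −Σ p log₂ p ≈ 2.4660 bits.
Huffman merges: 9/100+23/200→41/200; 1/8+37/250→273/1000; 41/200+259/1000→58/125; 263/1000+273/1000→67/125; 58/125+67/125→1. L = 1239/500 ≈ 2.4780.
Efficiency = H/L = 2.4660/2.4780 = 99.5%.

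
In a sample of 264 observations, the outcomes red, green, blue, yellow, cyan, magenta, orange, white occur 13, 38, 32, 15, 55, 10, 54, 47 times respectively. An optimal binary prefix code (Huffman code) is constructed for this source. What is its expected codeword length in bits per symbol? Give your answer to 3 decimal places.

2.818 bits/symbol

Probabilities are the counts divided by 264.
Repeatedly combine the two least-probable nodes; the expected code length is the sum of the merged weights.
merge 5/132 + 13/264 → 23/264
merge 5/88 + 23/264 → 19/132
merge 4/33 + 19/132 → 35/132
merge 19/132 + 47/264 → 85/264
merge 9/44 + 5/24 → 109/264
merge 35/132 + 85/264 → 155/264
merge 109/264 + 155/264 → 1
L = 23/264 + 19/132 + 35/132 + 85/264 + 109/264 + 155/264 + 1 = 31/11 ≈ 2.818 bits/symbol.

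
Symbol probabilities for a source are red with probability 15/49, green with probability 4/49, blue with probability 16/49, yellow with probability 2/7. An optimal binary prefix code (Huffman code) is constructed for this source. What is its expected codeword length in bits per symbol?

2 bits/symbol

Repeatedly combine the two least-probable nodes; the expected code length is the sum of the merged weights.
merge 4/49 + 2/7 → 18/49
merge 15/49 + 16/49 → 31/49
merge 18/49 + 31/49 → 1
L = 18/49 + 31/49 + 1 = 2 bits/symbol.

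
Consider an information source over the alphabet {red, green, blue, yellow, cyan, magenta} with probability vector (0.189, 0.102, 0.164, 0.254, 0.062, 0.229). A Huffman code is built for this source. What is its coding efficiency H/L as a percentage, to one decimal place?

98.5%

Entropy H = −Σ p log₂ p ≈ 2.4558 bits.
Huffman merges: 31/500+51/500→41/250; 41/250+41/250→41/125; 189/1000+229/1000→209/500; 127/500+41/125→291/500; 209/500+291/500→1. L = 623/250 ≈ 2.4920.
Efficiency = H/L = 2.4558/2.4920 = 98.5%.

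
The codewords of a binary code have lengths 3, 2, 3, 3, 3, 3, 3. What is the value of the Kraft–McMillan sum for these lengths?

With common denominator 2^3 = 8: Σ 2^(−ℓᵢ) = 1/8 + 2/8 + 1/8 + 1/8 + 1/8 + 1/8 + 1/8 = 8/8 = 1.

1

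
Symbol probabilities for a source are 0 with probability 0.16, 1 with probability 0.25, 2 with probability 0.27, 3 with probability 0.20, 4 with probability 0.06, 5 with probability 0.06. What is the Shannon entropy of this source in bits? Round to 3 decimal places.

2.384 bits

H = −Σ pᵢ log₂ pᵢ.
−0.16·log₂(0.16) = 0.4230
−0.25·log₂(0.25) = 0.5000
−0.27·log₂(0.27) = 0.5100
−0.20·log₂(0.20) = 0.4644
−0.06·log₂(0.06) = 0.2435
−0.06·log₂(0.06) = 0.2435
Sum ≈ 2.3845 → 2.384 bits.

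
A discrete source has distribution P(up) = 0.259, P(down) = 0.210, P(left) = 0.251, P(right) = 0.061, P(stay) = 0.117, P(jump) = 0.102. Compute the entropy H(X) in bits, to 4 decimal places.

2.4224 bits

H = −Σ pᵢ log₂ pᵢ.
−0.259·log₂(0.259) = 0.5048
−0.210·log₂(0.210) = 0.4728
−0.251·log₂(0.251) = 0.5006
−0.061·log₂(0.061) = 0.2461
−0.117·log₂(0.117) = 0.3622
−0.102·log₂(0.102) = 0.3359
Sum ≈ 2.4224 → 2.4224 bits.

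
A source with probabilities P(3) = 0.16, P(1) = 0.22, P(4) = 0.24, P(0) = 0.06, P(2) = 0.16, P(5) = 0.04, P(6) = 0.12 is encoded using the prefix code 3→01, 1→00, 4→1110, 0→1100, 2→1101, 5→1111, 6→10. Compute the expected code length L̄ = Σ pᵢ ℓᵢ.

3 bits/symbol

L̄ = Σ pᵢ·ℓᵢ = 0.16·2 + 0.22·2 + 0.24·4 + 0.06·4 + 0.16·4 + 0.04·4 + 0.12·2 = 3 bits/symbol.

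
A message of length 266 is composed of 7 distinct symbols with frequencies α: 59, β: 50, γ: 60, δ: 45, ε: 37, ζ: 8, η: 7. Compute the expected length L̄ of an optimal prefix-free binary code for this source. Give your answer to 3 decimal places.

Probabilities are the counts divided by 266.
Repeatedly combine the two least-probable nodes; the expected code length is the sum of the merged weights.
merge 1/38 + 4/133 → 15/266
merge 15/266 + 37/266 → 26/133
merge 45/266 + 25/133 → 5/14
merge 26/133 + 59/266 → 111/266
merge 30/133 + 5/14 → 155/266
merge 111/266 + 155/266 → 1
L = 15/266 + 26/133 + 5/14 + 111/266 + 155/266 + 1 = 347/133 ≈ 2.609 bits/symbol.

2.609 bits/symbol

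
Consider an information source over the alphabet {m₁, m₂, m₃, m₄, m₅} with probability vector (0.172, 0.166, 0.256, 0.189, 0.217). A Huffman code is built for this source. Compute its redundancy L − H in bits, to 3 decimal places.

Entropy H = −Σ p log₂ p ≈ 2.3027 bits.
Huffman merges: 83/500+43/250→169/500; 189/1000+217/1000→203/500; 32/125+169/500→297/500; 203/500+297/500→1. L = 1169/500 ≈ 2.3380.
L − H = 2.3380 − 2.3027 = 0.035 bits.

0.035 bits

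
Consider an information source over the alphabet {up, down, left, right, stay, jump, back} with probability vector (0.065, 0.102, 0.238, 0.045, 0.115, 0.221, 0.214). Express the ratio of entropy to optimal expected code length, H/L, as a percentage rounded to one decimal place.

Entropy H = −Σ p log₂ p ≈ 2.6026 bits.
Huffman merges: 9/200+13/200→11/100; 51/500+11/100→53/250; 23/200+53/250→327/1000; 107/500+221/1000→87/200; 119/500+327/1000→113/200; 87/200+113/200→1. L = 2649/1000 ≈ 2.6490.
Efficiency = H/L = 2.6026/2.6490 = 98.2%.

98.2%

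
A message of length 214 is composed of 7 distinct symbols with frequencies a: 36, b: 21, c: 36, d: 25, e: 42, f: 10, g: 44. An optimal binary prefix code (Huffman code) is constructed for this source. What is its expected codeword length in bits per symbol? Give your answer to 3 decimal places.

Probabilities are the counts divided by 214.
Repeatedly combine the two least-probable nodes; the expected code length is the sum of the merged weights.
merge 5/107 + 21/214 → 31/214
merge 25/214 + 31/214 → 28/107
merge 18/107 + 18/107 → 36/107
merge 21/107 + 22/107 → 43/107
merge 28/107 + 36/107 → 64/107
merge 43/107 + 64/107 → 1
L = 31/214 + 28/107 + 36/107 + 43/107 + 64/107 + 1 = 587/214 ≈ 2.743 bits/symbol.

2.743 bits/symbol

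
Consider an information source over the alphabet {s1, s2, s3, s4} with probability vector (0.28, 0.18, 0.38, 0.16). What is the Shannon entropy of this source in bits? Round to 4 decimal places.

H = −Σ pᵢ log₂ pᵢ.
−0.28·log₂(0.28) = 0.5142
−0.18·log₂(0.18) = 0.4453
−0.38·log₂(0.38) = 0.5305
−0.16·log₂(0.16) = 0.4230
Sum ≈ 1.9130 → 1.9130 bits.

1.9130 bits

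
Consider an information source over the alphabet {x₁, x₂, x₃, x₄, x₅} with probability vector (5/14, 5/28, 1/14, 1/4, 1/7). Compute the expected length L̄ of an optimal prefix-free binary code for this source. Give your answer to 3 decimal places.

2.214 bits/symbol

Repeatedly combine the two least-probable nodes; the expected code length is the sum of the merged weights.
merge 1/14 + 1/7 → 3/14
merge 5/28 + 3/14 → 11/28
merge 1/4 + 5/14 → 17/28
merge 11/28 + 17/28 → 1
L = 3/14 + 11/28 + 17/28 + 1 = 31/14 ≈ 2.214 bits/symbol.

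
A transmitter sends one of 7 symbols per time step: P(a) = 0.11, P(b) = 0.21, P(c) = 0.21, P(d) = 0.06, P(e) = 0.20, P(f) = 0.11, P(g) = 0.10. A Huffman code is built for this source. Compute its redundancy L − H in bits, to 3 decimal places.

0.054 bits

Entropy H = −Σ p log₂ p ≈ 2.6863 bits.
Huffman merges: 3/50+1/10→4/25; 11/100+11/100→11/50; 4/25+1/5→9/25; 21/100+21/100→21/50; 11/50+9/25→29/50; 21/50+29/50→1. L = 137/50 ≈ 2.7400.
L − H = 2.7400 − 2.6863 = 0.054 bits.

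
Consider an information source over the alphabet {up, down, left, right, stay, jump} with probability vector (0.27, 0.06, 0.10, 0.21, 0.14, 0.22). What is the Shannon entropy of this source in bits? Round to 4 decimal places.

2.4363 bits

H = −Σ pᵢ log₂ pᵢ.
−0.27·log₂(0.27) = 0.5100
−0.06·log₂(0.06) = 0.2435
−0.10·log₂(0.10) = 0.3322
−0.21·log₂(0.21) = 0.4728
−0.14·log₂(0.14) = 0.3971
−0.22·log₂(0.22) = 0.4806
Sum ≈ 2.4363 → 2.4363 bits.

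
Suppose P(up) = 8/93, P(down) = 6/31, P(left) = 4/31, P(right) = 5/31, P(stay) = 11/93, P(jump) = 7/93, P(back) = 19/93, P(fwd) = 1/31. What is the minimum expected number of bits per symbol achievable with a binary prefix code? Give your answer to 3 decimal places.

Repeatedly combine the two least-probable nodes; the expected code length is the sum of the merged weights.
merge 1/31 + 7/93 → 10/93
merge 8/93 + 10/93 → 6/31
merge 11/93 + 4/31 → 23/93
merge 5/31 + 6/31 → 11/31
merge 6/31 + 19/93 → 37/93
merge 23/93 + 11/31 → 56/93
merge 37/93 + 56/93 → 1
L = 10/93 + 6/31 + 23/93 + 11/31 + 37/93 + 56/93 + 1 = 90/31 ≈ 2.903 bits/symbol.

2.903 bits/symbol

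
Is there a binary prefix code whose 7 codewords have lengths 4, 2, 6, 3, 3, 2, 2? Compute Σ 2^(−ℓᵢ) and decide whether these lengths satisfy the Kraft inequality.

1.078125; no

With common denominator 2^6 = 64: Σ 2^(−ℓᵢ) = 4/64 + 16/64 + 1/64 + 8/64 + 8/64 + 16/64 + 16/64 = 69/64 = 1.078125.
Kraft's inequality requires Σ ≤ 1; here Σ = 1.078125 > 1, so no such prefix code exists.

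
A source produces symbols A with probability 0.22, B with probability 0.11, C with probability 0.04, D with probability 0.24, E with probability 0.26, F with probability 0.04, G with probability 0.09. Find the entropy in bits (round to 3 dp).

H = −Σ pᵢ log₂ pᵢ.
−0.22·log₂(0.22) = 0.4806
−0.11·log₂(0.11) = 0.3503
−0.04·log₂(0.04) = 0.1858
−0.24·log₂(0.24) = 0.4941
−0.26·log₂(0.26) = 0.5053
−0.04·log₂(0.04) = 0.1858
−0.09·log₂(0.09) = 0.3127
Sum ≈ 2.5144 → 2.514 bits.

2.514 bits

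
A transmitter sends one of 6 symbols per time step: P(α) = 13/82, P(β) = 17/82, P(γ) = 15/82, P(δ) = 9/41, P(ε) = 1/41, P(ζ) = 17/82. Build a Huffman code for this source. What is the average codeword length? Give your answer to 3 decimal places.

Repeatedly combine the two least-probable nodes; the expected code length is the sum of the merged weights.
merge 1/41 + 13/82 → 15/82
merge 15/82 + 15/82 → 15/41
merge 17/82 + 17/82 → 17/41
merge 9/41 + 15/41 → 24/41
merge 17/41 + 24/41 → 1
L = 15/82 + 15/41 + 17/41 + 24/41 + 1 = 209/82 ≈ 2.549 bits/symbol.

2.549 bits/symbol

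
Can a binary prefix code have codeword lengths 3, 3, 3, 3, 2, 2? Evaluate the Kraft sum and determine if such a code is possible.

With common denominator 2^3 = 8: Σ 2^(−ℓᵢ) = 1/8 + 1/8 + 1/8 + 1/8 + 2/8 + 2/8 = 8/8 = 1.
Kraft's inequality requires Σ ≤ 1; here Σ = 1 ≤ 1, so such a prefix code exists.

1; yes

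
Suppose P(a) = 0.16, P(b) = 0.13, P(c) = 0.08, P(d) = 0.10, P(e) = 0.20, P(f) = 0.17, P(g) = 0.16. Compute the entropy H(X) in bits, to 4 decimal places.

H = −Σ pᵢ log₂ pᵢ.
−0.16·log₂(0.16) = 0.4230
−0.13·log₂(0.13) = 0.3826
−0.08·log₂(0.08) = 0.2915
−0.10·log₂(0.10) = 0.3322
−0.20·log₂(0.20) = 0.4644
−0.17·log₂(0.17) = 0.4346
−0.16·log₂(0.16) = 0.4230
Sum ≈ 2.7514 → 2.7514 bits.

2.7514 bits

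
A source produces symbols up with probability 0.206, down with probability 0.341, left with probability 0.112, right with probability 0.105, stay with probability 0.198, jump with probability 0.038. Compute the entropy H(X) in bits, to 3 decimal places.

H = −Σ pᵢ log₂ pᵢ.
−0.206·log₂(0.206) = 0.4695
−0.341·log₂(0.341) = 0.5293
−0.112·log₂(0.112) = 0.3537
−0.105·log₂(0.105) = 0.3414
−0.198·log₂(0.198) = 0.4626
−0.038·log₂(0.038) = 0.1793
Sum ≈ 2.3359 → 2.336 bits.

2.336 bits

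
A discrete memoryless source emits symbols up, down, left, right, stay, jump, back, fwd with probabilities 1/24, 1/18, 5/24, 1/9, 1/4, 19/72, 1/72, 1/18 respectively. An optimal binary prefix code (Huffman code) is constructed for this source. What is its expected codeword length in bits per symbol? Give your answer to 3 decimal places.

Repeatedly combine the two least-probable nodes; the expected code length is the sum of the merged weights.
merge 1/72 + 1/24 → 1/18
merge 1/18 + 1/18 → 1/9
merge 1/18 + 1/9 → 1/6
merge 1/9 + 1/6 → 5/18
merge 5/24 + 1/4 → 11/24
merge 19/72 + 5/18 → 13/24
merge 11/24 + 13/24 → 1
L = 1/18 + 1/9 + 1/6 + 5/18 + 11/24 + 13/24 + 1 = 47/18 ≈ 2.611 bits/symbol.

2.611 bits/symbol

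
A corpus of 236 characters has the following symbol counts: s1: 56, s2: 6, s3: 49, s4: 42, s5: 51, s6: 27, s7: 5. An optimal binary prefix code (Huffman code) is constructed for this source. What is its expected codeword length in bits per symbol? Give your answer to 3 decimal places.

Probabilities are the counts divided by 236.
Repeatedly combine the two least-probable nodes; the expected code length is the sum of the merged weights.
merge 5/236 + 3/118 → 11/236
merge 11/236 + 27/236 → 19/118
merge 19/118 + 21/118 → 20/59
merge 49/236 + 51/236 → 25/59
merge 14/59 + 20/59 → 34/59
merge 25/59 + 34/59 → 1
L = 11/236 + 19/118 + 20/59 + 25/59 + 34/59 + 1 = 601/236 ≈ 2.547 bits/symbol.

2.547 bits/symbol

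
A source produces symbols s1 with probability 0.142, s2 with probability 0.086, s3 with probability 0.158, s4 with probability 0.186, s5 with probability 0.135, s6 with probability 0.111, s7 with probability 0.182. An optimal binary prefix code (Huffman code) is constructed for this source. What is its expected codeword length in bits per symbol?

2.814 bits/symbol

Repeatedly combine the two least-probable nodes; the expected code length is the sum of the merged weights.
merge 43/500 + 111/1000 → 197/1000
merge 27/200 + 71/500 → 277/1000
merge 79/500 + 91/500 → 17/50
merge 93/500 + 197/1000 → 383/1000
merge 277/1000 + 17/50 → 617/1000
merge 383/1000 + 617/1000 → 1
L = 197/1000 + 277/1000 + 17/50 + 383/1000 + 617/1000 + 1 = 1407/500 = 2.814 bits/symbol.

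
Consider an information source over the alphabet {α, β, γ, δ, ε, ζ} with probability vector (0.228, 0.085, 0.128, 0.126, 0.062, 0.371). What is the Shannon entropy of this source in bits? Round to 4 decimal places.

H = −Σ pᵢ log₂ pᵢ.
−0.228·log₂(0.228) = 0.4863
−0.085·log₂(0.085) = 0.3023
−0.128·log₂(0.128) = 0.3796
−0.126·log₂(0.126) = 0.3766
−0.062·log₂(0.062) = 0.2487
−0.371·log₂(0.371) = 0.5307
Sum ≈ 2.3242 → 2.3242 bits.

2.3242 bits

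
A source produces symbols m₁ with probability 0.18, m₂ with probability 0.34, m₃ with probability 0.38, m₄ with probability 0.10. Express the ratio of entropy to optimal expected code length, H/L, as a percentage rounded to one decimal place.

96.7%

Entropy H = −Σ p log₂ p ≈ 1.8371 bits.
Huffman merges: 1/10+9/50→7/25; 7/25+17/50→31/50; 19/50+31/50→1. L = 19/10 ≈ 1.9000.
Efficiency = H/L = 1.8371/1.9000 = 96.7%.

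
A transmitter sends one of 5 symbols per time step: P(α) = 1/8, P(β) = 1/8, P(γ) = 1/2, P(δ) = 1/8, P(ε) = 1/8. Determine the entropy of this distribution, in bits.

Each probability is a power of 1/2, so log₂(1/p) is an integer.
H = Σ p·log₂(1/p) = 1/8·3 + 1/8·3 + 1/2·1 + 1/8·3 + 1/8·3 = 2 bits.

2 bits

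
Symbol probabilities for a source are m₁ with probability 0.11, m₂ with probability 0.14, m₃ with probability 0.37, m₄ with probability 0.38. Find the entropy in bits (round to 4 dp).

1.8086 bits

H = −Σ pᵢ log₂ pᵢ.
−0.11·log₂(0.11) = 0.3503
−0.14·log₂(0.14) = 0.3971
−0.37·log₂(0.37) = 0.5307
−0.38·log₂(0.38) = 0.5305
Sum ≈ 1.8086 → 1.8086 bits.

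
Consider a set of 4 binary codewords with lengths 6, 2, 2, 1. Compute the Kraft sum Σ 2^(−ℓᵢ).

1.015625

With common denominator 2^6 = 64: Σ 2^(−ℓᵢ) = 1/64 + 16/64 + 16/64 + 32/64 = 65/64 = 1.015625.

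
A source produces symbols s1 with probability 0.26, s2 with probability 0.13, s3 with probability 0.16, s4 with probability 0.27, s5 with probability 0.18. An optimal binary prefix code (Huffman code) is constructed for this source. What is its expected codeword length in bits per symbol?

2.29 bits/symbol

Repeatedly combine the two least-probable nodes; the expected code length is the sum of the merged weights.
merge 13/100 + 4/25 → 29/100
merge 9/50 + 13/50 → 11/25
merge 27/100 + 29/100 → 14/25
merge 11/25 + 14/25 → 1
L = 29/100 + 11/25 + 14/25 + 1 = 229/100 = 2.29 bits/symbol.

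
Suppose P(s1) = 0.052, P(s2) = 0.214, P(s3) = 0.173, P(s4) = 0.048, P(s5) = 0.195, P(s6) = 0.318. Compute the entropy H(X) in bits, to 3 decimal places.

H = −Σ pᵢ log₂ pᵢ.
−0.052·log₂(0.052) = 0.2218
−0.214·log₂(0.214) = 0.4760
−0.173·log₂(0.173) = 0.4379
−0.048·log₂(0.048) = 0.2103
−0.195·log₂(0.195) = 0.4599
−0.318·log₂(0.318) = 0.5256
Sum ≈ 2.3315 → 2.331 bits.

2.331 bits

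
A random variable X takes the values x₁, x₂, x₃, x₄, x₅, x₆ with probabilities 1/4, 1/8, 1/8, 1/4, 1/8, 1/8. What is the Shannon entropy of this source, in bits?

2.5 bits

Each probability is a power of 1/2, so log₂(1/p) is an integer.
H = Σ p·log₂(1/p) = 1/4·2 + 1/8·3 + 1/8·3 + 1/4·2 + 1/8·3 + 1/8·3 = 2.5 bits.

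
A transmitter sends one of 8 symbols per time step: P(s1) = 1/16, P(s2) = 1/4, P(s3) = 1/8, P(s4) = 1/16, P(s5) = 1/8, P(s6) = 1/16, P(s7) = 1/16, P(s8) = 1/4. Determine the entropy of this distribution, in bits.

Each probability is a power of 1/2, so log₂(1/p) is an integer.
H = Σ p·log₂(1/p) = 1/16·4 + 1/4·2 + 1/8·3 + 1/16·4 + 1/8·3 + 1/16·4 + 1/16·4 + 1/4·2 = 2.75 bits.

2.75 bits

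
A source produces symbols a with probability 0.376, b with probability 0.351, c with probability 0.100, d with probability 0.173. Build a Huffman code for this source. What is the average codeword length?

Repeatedly combine the two least-probable nodes; the expected code length is the sum of the merged weights.
merge 1/10 + 173/1000 → 273/1000
merge 273/1000 + 351/1000 → 78/125
merge 47/125 + 78/125 → 1
L = 273/1000 + 78/125 + 1 = 1897/1000 = 1.897 bits/symbol.

1.897 bits/symbol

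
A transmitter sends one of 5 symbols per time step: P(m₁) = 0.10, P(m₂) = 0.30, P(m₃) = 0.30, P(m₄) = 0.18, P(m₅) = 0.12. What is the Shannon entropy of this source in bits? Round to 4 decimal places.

2.1867 bits

H = −Σ pᵢ log₂ pᵢ.
−0.10·log₂(0.10) = 0.3322
−0.30·log₂(0.30) = 0.5211
−0.30·log₂(0.30) = 0.5211
−0.18·log₂(0.18) = 0.4453
−0.12·log₂(0.12) = 0.3671
Sum ≈ 2.1867 → 2.1867 bits.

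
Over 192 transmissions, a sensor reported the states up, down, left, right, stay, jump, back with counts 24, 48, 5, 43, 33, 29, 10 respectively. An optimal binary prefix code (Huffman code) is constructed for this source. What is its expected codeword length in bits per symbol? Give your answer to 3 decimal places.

Probabilities are the counts divided by 192.
Repeatedly combine the two least-probable nodes; the expected code length is the sum of the merged weights.
merge 5/192 + 5/96 → 5/64
merge 5/64 + 1/8 → 13/64
merge 29/192 + 11/64 → 31/96
merge 13/64 + 43/192 → 41/96
merge 1/4 + 31/96 → 55/96
merge 41/96 + 55/96 → 1
L = 5/64 + 13/64 + 31/96 + 41/96 + 55/96 + 1 = 125/48 ≈ 2.604 bits/symbol.

2.604 bits/symbol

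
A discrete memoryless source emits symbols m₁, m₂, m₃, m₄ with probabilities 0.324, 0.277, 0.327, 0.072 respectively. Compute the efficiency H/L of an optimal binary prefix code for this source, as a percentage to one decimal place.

Entropy H = −Σ p log₂ p ≈ 1.8405 bits.
Huffman merges: 9/125+277/1000→349/1000; 81/250+327/1000→651/1000; 349/1000+651/1000→1. L = 2 ≈ 2.0000.
Efficiency = H/L = 1.8405/2.0000 = 92.0%.

92.0%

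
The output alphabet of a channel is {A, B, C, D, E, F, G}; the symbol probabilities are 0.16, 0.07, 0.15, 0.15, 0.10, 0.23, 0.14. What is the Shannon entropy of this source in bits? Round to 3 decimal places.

2.730 bits

H = −Σ pᵢ log₂ pᵢ.
−0.16·log₂(0.16) = 0.4230
−0.07·log₂(0.07) = 0.2686
−0.15·log₂(0.15) = 0.4105
−0.15·log₂(0.15) = 0.4105
−0.10·log₂(0.10) = 0.3322
−0.23·log₂(0.23) = 0.4877
−0.14·log₂(0.14) = 0.3971
Sum ≈ 2.7296 → 2.730 bits.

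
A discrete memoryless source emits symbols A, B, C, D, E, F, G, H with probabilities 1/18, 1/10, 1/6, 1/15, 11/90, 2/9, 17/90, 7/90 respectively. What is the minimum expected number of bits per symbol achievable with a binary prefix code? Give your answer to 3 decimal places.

2.889 bits/symbol

Repeatedly combine the two least-probable nodes; the expected code length is the sum of the merged weights.
merge 1/18 + 1/15 → 11/90
merge 7/90 + 1/10 → 8/45
merge 11/90 + 11/90 → 11/45
merge 1/6 + 8/45 → 31/90
merge 17/90 + 2/9 → 37/90
merge 11/45 + 31/90 → 53/90
merge 37/90 + 53/90 → 1
L = 11/90 + 8/45 + 11/45 + 31/90 + 37/90 + 53/90 + 1 = 26/9 ≈ 2.889 bits/symbol.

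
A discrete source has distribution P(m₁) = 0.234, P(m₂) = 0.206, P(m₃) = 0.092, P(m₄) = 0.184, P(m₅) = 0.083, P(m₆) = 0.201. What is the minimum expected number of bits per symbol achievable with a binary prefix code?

Repeatedly combine the two least-probable nodes; the expected code length is the sum of the merged weights.
merge 83/1000 + 23/250 → 7/40
merge 7/40 + 23/125 → 359/1000
merge 201/1000 + 103/500 → 407/1000
merge 117/500 + 359/1000 → 593/1000
merge 407/1000 + 593/1000 → 1
L = 7/40 + 359/1000 + 407/1000 + 593/1000 + 1 = 1267/500 = 2.534 bits/symbol.

2.534 bits/symbol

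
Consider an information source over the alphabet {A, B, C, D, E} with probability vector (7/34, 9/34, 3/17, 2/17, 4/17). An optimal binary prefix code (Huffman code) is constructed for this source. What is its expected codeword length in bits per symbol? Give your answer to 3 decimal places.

2.294 bits/symbol

Repeatedly combine the two least-probable nodes; the expected code length is the sum of the merged weights.
merge 2/17 + 3/17 → 5/17
merge 7/34 + 4/17 → 15/34
merge 9/34 + 5/17 → 19/34
merge 15/34 + 19/34 → 1
L = 5/17 + 15/34 + 19/34 + 1 = 39/17 ≈ 2.294 bits/symbol.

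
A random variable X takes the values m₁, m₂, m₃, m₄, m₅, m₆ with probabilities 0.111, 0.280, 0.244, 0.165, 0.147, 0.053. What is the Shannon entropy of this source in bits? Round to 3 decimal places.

2.423 bits

H = −Σ pᵢ log₂ pᵢ.
−0.111·log₂(0.111) = 0.3520
−0.280·log₂(0.280) = 0.5142
−0.244·log₂(0.244) = 0.4966
−0.165·log₂(0.165) = 0.4289
−0.147·log₂(0.147) = 0.4066
−0.053·log₂(0.053) = 0.2246
Sum ≈ 2.4229 → 2.423 bits.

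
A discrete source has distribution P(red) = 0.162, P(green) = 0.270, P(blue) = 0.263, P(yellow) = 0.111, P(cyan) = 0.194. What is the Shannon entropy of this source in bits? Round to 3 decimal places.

2.253 bits

H = −Σ pᵢ log₂ pᵢ.
−0.162·log₂(0.162) = 0.4254
−0.270·log₂(0.270) = 0.5100
−0.263·log₂(0.263) = 0.5068
−0.111·log₂(0.111) = 0.3520
−0.194·log₂(0.194) = 0.4590
Sum ≈ 2.2532 → 2.253 bits.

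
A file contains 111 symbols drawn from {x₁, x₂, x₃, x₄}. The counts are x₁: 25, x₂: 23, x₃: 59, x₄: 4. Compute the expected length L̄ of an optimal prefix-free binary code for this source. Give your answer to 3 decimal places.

Probabilities are the counts divided by 111.
Repeatedly combine the two least-probable nodes; the expected code length is the sum of the merged weights.
merge 4/111 + 23/111 → 9/37
merge 25/111 + 9/37 → 52/111
merge 52/111 + 59/111 → 1
L = 9/37 + 52/111 + 1 = 190/111 ≈ 1.712 bits/symbol.

1.712 bits/symbol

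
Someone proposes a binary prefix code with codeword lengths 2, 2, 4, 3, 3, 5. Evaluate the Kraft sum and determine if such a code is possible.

With common denominator 2^5 = 32: Σ 2^(−ℓᵢ) = 8/32 + 8/32 + 2/32 + 4/32 + 4/32 + 1/32 = 27/32 = 0.84375.
Kraft's inequality requires Σ ≤ 1; here Σ = 0.84375 ≤ 1, so such a prefix code exists.

0.84375; yes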